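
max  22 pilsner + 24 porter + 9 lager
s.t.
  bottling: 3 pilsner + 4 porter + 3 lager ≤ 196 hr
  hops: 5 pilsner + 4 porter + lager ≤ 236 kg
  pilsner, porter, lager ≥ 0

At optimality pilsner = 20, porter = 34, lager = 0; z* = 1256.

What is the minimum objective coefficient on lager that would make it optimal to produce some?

At the optimum: bottling uses 196 of 196 (binding); hops uses 236 of 236 (binding).
The binding rows give the dual system: 3·y_bottling + 5·y_hops = 22 and 4·y_bottling + 4·y_hops = 24.
This yields shadow prices y_bottling = 4, y_hops = 2.
lager enters the basis when its profit ≥ yᵀa₃ = 4·3 + 2·1 = 14.

14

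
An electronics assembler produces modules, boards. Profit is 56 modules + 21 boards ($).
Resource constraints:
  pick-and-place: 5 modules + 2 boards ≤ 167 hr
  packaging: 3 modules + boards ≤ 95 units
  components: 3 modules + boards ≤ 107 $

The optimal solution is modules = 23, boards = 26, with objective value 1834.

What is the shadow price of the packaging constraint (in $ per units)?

7

Binding: pick-and-place and packaging. Non-binding: components (12 unused).
Since components is not tight, its dual is 0.
The binding rows give the dual system: 5·y_pick-and-place + 3·y_packaging = 56 and 2·y_pick-and-place + 1·y_packaging = 21.
This yields shadow prices y_pick-and-place = 7, y_packaging = 7.
Shadow price of packaging = 7.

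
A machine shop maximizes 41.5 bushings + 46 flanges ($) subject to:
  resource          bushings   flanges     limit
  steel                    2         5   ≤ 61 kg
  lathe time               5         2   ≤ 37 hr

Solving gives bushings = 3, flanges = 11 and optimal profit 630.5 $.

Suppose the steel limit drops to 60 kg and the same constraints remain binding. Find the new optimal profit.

623.5

At the optimum: steel uses 61 of 61 (binding); lathe time uses 37 of 37 (binding).
From A_Bᵀ y = c: 2·y_steel + 5·y_lathe time = 41.5; 5·y_steel + 2·y_lathe time = 46.
Solving: y_steel = 7, y_lathe time = 5.5.
Δz = y_steel·Δb = 7 × (-1) = -7, so new z* = 630.5 − 7 = 623.5.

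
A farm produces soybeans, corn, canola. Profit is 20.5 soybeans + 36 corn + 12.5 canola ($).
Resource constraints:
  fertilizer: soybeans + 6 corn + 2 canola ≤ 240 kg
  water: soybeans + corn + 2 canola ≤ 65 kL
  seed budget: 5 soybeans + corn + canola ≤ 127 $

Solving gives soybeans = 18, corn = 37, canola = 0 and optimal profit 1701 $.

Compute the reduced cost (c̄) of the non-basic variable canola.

Check each constraint at x*: fertilizer 240/240 (tight); water 55/65 (slack 10); seed budget 127/127 (tight).
Since water is not tight, its dual is 0.
The binding rows give the dual system: 1·y_fertilizer + 5·y_seed budget = 20.5 and 6·y_fertilizer + 1·y_seed budget = 36.
This yields shadow prices y_fertilizer = 5.5, y_seed budget = 3.
Reduced cost of canola: c₃ − yᵀa₃ = 12.5 − (5.5·2 + 3·1) = 12.5 − 14 = -1.5.

-1.5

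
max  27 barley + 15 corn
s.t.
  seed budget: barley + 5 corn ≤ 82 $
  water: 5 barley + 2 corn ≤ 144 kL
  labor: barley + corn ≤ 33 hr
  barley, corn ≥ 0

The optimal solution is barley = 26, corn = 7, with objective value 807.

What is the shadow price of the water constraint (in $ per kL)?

4

Binding: water and labor. Non-binding: seed budget (21 unused).
Slack constraints have shadow price 0 (complementary slackness).
Dual feasibility on the basic columns requires 5·y_water + 1·y_labor = 27, 2·y_water + 1·y_labor = 15.
Solving: y_water = 4, y_labor = 7.
Shadow price of water = 4.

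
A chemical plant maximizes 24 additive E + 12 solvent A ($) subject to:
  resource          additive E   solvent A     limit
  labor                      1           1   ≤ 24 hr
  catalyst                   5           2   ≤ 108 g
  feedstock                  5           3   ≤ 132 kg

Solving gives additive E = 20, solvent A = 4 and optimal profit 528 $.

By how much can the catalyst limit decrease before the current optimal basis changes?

Binding constraints: labor, catalyst. The basis is B = [[1,1],[5,2]] with det -3.
Per unit decrease in catalyst, x* moves by d = (-0.3333, 0.3333).
The basis stays optimal until additive E reaches 0; allowable decrease = 60 g.

60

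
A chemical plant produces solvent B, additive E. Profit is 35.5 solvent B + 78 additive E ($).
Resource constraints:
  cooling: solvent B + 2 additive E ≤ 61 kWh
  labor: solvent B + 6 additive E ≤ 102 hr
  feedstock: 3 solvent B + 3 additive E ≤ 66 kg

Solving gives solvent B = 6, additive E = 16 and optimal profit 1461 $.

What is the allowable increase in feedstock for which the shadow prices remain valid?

86.25

Binding constraints: labor, feedstock. The basis is B = [[1,6],[3,3]] with det -15.
Per unit increase in feedstock, x* moves by d = (0.4, -0.0667).
The basis stays optimal until cooling becomes binding; allowable increase = 86.25 kg.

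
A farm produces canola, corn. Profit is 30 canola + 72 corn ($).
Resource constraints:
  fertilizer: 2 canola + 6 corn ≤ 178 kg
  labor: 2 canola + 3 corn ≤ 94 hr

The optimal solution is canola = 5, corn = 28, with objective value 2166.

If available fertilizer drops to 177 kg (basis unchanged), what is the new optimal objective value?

Both fertilizer and labor are binding at x*.
From A_Bᵀ y = c: 2·y_fertilizer + 2·y_labor = 30; 6·y_fertilizer + 3·y_labor = 72.
→ y_fertilizer = 9 and y_labor = 6.
Δz = y_fertilizer·Δb = 9 × (-1) = -9, so new z* = 2166 − 9 = 2157.

2157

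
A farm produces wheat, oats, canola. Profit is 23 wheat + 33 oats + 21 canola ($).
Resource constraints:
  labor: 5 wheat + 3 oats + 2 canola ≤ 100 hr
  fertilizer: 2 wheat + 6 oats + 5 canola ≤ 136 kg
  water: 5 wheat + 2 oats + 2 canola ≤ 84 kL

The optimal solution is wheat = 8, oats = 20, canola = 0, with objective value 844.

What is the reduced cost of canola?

-5

Check each constraint at x*: labor 100/100 (tight); fertilizer 136/136 (tight); water 80/84 (slack 4).
Slack constraints have shadow price 0 (complementary slackness).
Dual feasibility on the basic columns requires 5·y_labor + 2·y_fertilizer = 23, 3·y_labor + 6·y_fertilizer = 33.
This yields shadow prices y_labor = 3, y_fertilizer = 4.
Reduced cost of canola: c₃ − yᵀa₃ = 21 − (3·2 + 4·5) = 21 − 26 = -5.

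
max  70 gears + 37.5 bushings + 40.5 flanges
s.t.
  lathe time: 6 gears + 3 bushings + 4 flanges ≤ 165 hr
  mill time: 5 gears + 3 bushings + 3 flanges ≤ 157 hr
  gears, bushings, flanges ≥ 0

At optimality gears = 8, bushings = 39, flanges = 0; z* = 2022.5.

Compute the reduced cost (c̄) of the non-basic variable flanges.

Check each constraint at x*: lathe time 165/165 (tight); mill time 157/157 (tight).
Dual feasibility on the basic columns requires 6·y_lathe time + 5·y_mill time = 70, 3·y_lathe time + 3·y_mill time = 37.5.
→ y_lathe time = 7.5 and y_mill time = 5.
Reduced cost of flanges: c₃ − yᵀa₃ = 40.5 − (7.5·4 + 5·3) = 40.5 − 45 = -4.5.

-4.5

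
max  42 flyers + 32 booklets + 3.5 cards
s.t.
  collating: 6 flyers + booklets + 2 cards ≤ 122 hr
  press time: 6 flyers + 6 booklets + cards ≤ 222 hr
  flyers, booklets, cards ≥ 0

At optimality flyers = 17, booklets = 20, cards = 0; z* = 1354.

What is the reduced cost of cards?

At the optimum: collating uses 122 of 122 (binding); press time uses 222 of 222 (binding).
From A_Bᵀ y = c: 6·y_collating + 6·y_press time = 42; 1·y_collating + 6·y_press time = 32.
→ y_collating = 2 and y_press time = 5.
Reduced cost of cards: c₃ − yᵀa₃ = 3.5 − (2·2 + 5·1) = 3.5 − 9 = -5.5.

-5.5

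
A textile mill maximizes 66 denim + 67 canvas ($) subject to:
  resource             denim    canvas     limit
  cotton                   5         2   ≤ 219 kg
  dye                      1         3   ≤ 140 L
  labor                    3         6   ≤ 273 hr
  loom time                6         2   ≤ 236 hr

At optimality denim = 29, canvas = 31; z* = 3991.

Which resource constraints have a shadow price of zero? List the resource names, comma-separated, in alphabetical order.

cotton: 207/219 (slack 12)
dye: 122/140 (slack 18)
labor: 273/273 (binding)
loom time: 236/236 (binding)
By complementary slackness, a constraint with positive slack has shadow price 0 → cotton, dye.

cotton, dye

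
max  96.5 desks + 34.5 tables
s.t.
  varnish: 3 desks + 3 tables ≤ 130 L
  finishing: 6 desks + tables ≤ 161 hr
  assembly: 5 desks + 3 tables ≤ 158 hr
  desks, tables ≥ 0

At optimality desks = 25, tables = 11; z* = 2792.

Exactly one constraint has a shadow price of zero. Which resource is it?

varnish

varnish: 108/130 (slack 22)
finishing: 161/161 (binding)
assembly: 158/158 (binding)
By complementary slackness, a constraint with positive slack has shadow price 0 → varnish.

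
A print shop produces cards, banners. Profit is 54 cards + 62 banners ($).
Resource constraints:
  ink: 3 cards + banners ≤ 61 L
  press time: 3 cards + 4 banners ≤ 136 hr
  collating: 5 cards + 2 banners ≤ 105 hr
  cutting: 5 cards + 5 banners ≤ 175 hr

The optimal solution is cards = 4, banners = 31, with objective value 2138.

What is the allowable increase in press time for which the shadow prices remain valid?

Binding constraints: press time, cutting. The basis is B = [[3,4],[5,5]] with det -5.
Per unit increase in press time, x* moves by d = (-1, 1).
The basis stays optimal until cards reaches 0; allowable increase = 4 hr.

4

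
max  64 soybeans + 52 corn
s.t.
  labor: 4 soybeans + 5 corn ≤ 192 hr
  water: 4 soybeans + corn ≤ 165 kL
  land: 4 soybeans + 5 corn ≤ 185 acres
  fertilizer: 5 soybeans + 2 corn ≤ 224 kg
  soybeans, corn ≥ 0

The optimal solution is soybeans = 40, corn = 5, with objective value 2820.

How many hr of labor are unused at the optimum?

7

labor used = 4·40 + 5·5 = 185; slack = 192 − 185 = 7.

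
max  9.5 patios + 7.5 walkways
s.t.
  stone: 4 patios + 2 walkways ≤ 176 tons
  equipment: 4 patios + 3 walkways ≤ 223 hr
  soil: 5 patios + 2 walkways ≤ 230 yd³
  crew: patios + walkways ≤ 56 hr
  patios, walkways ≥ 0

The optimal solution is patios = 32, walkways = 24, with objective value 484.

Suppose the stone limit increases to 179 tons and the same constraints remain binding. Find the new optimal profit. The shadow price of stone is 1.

487

Δb = 3, so new z* = 484 + (1)·(3) = 484 + 3 = 487.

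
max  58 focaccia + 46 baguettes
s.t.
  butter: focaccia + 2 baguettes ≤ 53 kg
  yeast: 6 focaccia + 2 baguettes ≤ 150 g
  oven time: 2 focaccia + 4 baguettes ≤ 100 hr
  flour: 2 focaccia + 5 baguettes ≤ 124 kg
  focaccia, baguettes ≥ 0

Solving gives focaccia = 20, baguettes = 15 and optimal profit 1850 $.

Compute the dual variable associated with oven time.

8

Check each constraint at x*: butter 50/53 (slack 3); yeast 150/150 (tight); oven time 100/100 (tight); flour 115/124 (slack 9).
Since butter, flour are not tight, their duals are 0.
The binding rows give the dual system: 6·y_yeast + 2·y_oven time = 58 and 2·y_yeast + 4·y_oven time = 46.
This yields shadow prices y_yeast = 7, y_oven time = 8.
Shadow price of oven time = 8.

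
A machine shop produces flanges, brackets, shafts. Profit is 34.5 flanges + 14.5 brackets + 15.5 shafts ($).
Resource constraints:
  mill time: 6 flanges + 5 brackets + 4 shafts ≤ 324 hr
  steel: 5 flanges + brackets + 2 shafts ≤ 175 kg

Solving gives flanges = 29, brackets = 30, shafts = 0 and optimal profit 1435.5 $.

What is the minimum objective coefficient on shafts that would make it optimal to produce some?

Check each constraint at x*: mill time 324/324 (tight); steel 175/175 (tight).
From A_Bᵀ y = c: 6·y_mill time + 5·y_steel = 34.5; 5·y_mill time + 1·y_steel = 14.5.
Solving: y_mill time = 2, y_steel = 4.5.
shafts enters the basis when its profit ≥ yᵀa₃ = 2·4 + 4.5·2 = 17.

17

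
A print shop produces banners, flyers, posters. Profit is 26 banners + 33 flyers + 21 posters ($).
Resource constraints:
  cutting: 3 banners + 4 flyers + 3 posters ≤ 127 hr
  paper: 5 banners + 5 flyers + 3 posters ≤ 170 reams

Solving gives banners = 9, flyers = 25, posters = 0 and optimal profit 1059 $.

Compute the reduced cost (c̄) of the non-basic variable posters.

-3

At the optimum: cutting uses 127 of 127 (binding); paper uses 170 of 170 (binding).
From A_Bᵀ y = c: 3·y_cutting + 5·y_paper = 26; 4·y_cutting + 5·y_paper = 33.
Solving: y_cutting = 7, y_paper = 1.
Reduced cost of posters: c₃ − yᵀa₃ = 21 − (7·3 + 1·3) = 21 − 24 = -3.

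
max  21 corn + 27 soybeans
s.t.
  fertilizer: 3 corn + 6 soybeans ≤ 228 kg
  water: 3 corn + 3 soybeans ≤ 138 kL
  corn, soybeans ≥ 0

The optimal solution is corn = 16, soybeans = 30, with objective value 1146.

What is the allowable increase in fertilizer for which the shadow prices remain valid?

48

Binding constraints: fertilizer, water. The basis is B = [[3,6],[3,3]] with det -9.
Per unit increase in fertilizer, x* moves by d = (-0.3333, 0.3333).
The basis stays optimal until corn reaches 0; allowable increase = 48 kg.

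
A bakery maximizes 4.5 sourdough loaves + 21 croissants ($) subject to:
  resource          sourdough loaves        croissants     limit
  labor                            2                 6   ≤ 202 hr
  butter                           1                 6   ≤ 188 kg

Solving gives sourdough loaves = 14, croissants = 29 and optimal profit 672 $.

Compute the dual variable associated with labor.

1

Check each constraint at x*: labor 202/202 (tight); butter 188/188 (tight).
From A_Bᵀ y = c: 2·y_labor + 1·y_butter = 4.5; 6·y_labor + 6·y_butter = 21.
→ y_labor = 1 and y_butter = 2.5.
Shadow price of labor = 1.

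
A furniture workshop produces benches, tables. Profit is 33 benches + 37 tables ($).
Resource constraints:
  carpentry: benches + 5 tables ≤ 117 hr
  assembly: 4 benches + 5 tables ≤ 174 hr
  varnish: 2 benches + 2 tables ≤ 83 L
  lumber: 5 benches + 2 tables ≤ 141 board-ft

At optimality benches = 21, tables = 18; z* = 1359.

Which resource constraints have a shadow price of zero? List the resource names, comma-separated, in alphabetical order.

carpentry, varnish

carpentry: 111/117 (slack 6)
assembly: 174/174 (binding)
varnish: 78/83 (slack 5)
lumber: 141/141 (binding)
By complementary slackness, a constraint with positive slack has shadow price 0 → carpentry, varnish.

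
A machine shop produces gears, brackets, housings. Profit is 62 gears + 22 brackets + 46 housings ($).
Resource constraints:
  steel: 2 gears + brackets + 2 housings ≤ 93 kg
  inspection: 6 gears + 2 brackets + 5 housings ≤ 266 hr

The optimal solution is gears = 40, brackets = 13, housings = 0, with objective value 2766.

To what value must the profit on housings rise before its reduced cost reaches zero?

Both steel and inspection are binding at x*.
Dual feasibility on the basic columns requires 2·y_steel + 6·y_inspection = 62, 1·y_steel + 2·y_inspection = 22.
Solving: y_steel = 4, y_inspection = 9.
housings enters the basis when its profit ≥ yᵀa₃ = 4·2 + 9·5 = 53.

53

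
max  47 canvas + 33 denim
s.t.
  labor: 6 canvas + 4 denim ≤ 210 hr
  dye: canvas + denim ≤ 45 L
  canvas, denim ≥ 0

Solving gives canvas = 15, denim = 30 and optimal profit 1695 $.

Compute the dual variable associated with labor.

At the optimum: labor uses 210 of 210 (binding); dye uses 45 of 45 (binding).
From A_Bᵀ y = c: 6·y_labor + 1·y_dye = 47; 4·y_labor + 1·y_dye = 33.
Solving: y_labor = 7, y_dye = 5.
Shadow price of labor = 7.

7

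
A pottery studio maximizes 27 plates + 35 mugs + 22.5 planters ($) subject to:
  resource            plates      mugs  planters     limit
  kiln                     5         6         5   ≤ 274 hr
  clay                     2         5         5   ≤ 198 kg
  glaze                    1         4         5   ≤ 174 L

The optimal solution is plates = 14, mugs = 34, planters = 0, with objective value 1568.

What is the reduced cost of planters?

-7.5

Check each constraint at x*: kiln 274/274 (tight); clay 198/198 (tight); glaze 150/174 (slack 24).
By complementary slackness, y = 0 for the non-binding constraint.
From A_Bᵀ y = c: 5·y_kiln + 2·y_clay = 27; 6·y_kiln + 5·y_clay = 35.
→ y_kiln = 5 and y_clay = 1.
Reduced cost of planters: c₃ − yᵀa₃ = 22.5 − (5·5 + 1·5) = 22.5 − 30 = -7.5.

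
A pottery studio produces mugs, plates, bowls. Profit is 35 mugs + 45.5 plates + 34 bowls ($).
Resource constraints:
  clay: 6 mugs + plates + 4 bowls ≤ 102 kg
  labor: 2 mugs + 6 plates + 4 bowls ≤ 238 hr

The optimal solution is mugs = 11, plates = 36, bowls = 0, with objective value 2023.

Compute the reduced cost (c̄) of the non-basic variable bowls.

Check each constraint at x*: clay 102/102 (tight); labor 238/238 (tight).
From A_Bᵀ y = c: 6·y_clay + 2·y_labor = 35; 1·y_clay + 6·y_labor = 45.5.
→ y_clay = 3.5 and y_labor = 7.
Reduced cost of bowls: c₃ − yᵀa₃ = 34 − (3.5·4 + 7·4) = 34 − 42 = -8.

-8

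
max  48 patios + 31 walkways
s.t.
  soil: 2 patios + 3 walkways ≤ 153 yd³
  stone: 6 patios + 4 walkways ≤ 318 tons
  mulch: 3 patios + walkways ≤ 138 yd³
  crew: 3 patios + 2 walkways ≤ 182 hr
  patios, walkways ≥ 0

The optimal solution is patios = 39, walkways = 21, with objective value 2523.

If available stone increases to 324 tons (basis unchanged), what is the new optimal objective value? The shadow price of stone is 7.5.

2568

Δb = 6, so new z* = 2523 + (7.5)·(6) = 2523 + 45 = 2568.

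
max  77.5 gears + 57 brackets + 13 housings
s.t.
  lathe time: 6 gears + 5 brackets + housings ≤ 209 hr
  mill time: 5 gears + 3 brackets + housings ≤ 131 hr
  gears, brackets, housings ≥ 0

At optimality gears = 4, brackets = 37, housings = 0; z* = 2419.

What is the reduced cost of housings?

-1

At the optimum: lathe time uses 209 of 209 (binding); mill time uses 131 of 131 (binding).
Dual feasibility on the basic columns requires 6·y_lathe time + 5·y_mill time = 77.5, 5·y_lathe time + 3·y_mill time = 57.
→ y_lathe time = 7.5 and y_mill time = 6.5.
Reduced cost of housings: c₃ − yᵀa₃ = 13 − (7.5·1 + 6.5·1) = 13 − 14 = -1.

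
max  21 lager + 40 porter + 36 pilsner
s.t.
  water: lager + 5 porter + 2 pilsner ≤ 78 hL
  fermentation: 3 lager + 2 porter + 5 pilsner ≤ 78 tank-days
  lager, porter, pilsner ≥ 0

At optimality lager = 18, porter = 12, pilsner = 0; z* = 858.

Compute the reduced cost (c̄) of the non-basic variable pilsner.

-1

At the optimum: water uses 78 of 78 (binding); fermentation uses 78 of 78 (binding).
The binding rows give the dual system: 1·y_water + 3·y_fermentation = 21 and 5·y_water + 2·y_fermentation = 40.
Solving: y_water = 6, y_fermentation = 5.
Reduced cost of pilsner: c₃ − yᵀa₃ = 36 − (6·2 + 5·5) = 36 − 37 = -1.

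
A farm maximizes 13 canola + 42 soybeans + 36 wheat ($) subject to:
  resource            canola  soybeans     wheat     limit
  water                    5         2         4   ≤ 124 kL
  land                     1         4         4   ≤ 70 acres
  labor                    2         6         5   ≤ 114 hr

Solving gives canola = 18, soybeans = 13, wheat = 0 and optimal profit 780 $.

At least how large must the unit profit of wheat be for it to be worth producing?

37

Check each constraint at x*: water 116/124 (slack 8); land 70/70 (tight); labor 114/114 (tight).
By complementary slackness, y = 0 for the non-binding constraint.
The binding rows give the dual system: 1·y_land + 2·y_labor = 13 and 4·y_land + 6·y_labor = 42.
Solving: y_land = 3, y_labor = 5.
wheat enters the basis when its profit ≥ yᵀa₃ = 3·4 + 5·5 = 37.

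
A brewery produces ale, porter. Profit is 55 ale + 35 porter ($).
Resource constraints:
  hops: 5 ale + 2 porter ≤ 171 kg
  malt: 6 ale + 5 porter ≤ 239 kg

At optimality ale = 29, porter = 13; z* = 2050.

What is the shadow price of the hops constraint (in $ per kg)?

5

At the optimum: hops uses 171 of 171 (binding); malt uses 239 of 239 (binding).
The binding rows give the dual system: 5·y_hops + 6·y_malt = 55 and 2·y_hops + 5·y_malt = 35.
Solving: y_hops = 5, y_malt = 5.
Shadow price of hops = 5.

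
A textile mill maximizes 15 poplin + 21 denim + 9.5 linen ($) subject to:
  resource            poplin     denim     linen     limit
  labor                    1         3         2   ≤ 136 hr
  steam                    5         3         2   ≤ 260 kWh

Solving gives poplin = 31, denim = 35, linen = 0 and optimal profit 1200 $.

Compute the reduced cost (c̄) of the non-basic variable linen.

-4.5

At the optimum: labor uses 136 of 136 (binding); steam uses 260 of 260 (binding).
Dual feasibility on the basic columns requires 1·y_labor + 5·y_steam = 15, 3·y_labor + 3·y_steam = 21.
→ y_labor = 5 and y_steam = 2.
Reduced cost of linen: c₃ − yᵀa₃ = 9.5 − (5·2 + 2·2) = 9.5 − 14 = -4.5.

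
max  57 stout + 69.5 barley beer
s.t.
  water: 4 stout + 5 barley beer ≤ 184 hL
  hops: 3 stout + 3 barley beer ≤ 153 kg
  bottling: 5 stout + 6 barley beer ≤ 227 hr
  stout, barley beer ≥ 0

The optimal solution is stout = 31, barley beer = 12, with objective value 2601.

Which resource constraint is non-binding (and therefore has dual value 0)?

water: 184/184 (binding)
hops: 129/153 (slack 24)
bottling: 227/227 (binding)
By complementary slackness, a constraint with positive slack has shadow price 0 → hops.

hops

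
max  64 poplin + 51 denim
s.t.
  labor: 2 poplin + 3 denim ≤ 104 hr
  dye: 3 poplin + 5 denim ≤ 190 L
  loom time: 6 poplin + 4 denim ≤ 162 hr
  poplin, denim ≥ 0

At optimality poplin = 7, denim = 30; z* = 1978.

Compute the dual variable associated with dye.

0

At the optimum: labor uses 104 of 104 (binding); dye uses 171 of 190 (slack = 19); loom time uses 162 of 162 (binding).
By complementary slackness, y = 0 for the non-binding constraint.
From A_Bᵀ y = c: 2·y_labor + 6·y_loom time = 64; 3·y_labor + 4·y_loom time = 51.
This yields shadow prices y_labor = 5, y_loom time = 9.
Shadow price of dye = 0.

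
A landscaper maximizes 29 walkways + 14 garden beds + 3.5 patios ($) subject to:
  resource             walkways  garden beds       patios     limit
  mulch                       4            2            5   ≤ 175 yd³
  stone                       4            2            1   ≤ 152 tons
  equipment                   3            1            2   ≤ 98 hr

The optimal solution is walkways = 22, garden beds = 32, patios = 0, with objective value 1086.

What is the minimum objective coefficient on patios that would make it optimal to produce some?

8.5

Check each constraint at x*: mulch 152/175 (slack 23); stone 152/152 (tight); equipment 98/98 (tight).
Slack constraints have shadow price 0 (complementary slackness).
Dual feasibility on the basic columns requires 4·y_stone + 3·y_equipment = 29, 2·y_stone + 1·y_equipment = 14.
This yields shadow prices y_stone = 6.5, y_equipment = 1.
patios enters the basis when its profit ≥ yᵀa₃ = 6.5·1 + 1·2 = 8.5.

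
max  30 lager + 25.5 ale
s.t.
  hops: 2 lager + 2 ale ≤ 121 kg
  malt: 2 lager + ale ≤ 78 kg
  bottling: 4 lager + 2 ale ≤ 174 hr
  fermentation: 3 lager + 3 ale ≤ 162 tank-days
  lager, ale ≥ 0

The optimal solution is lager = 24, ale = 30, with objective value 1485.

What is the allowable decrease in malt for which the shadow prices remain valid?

Binding constraints: malt, fermentation. The basis is B = [[2,1],[3,3]] with det 3.
Per unit decrease in malt, x* moves by d = (-1, 1).
The basis stays optimal until lager reaches 0; allowable decrease = 24 kg.

24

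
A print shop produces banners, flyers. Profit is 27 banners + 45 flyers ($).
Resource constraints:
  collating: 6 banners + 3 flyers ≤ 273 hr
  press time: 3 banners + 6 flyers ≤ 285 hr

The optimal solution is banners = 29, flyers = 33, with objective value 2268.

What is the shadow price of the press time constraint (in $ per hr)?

Check each constraint at x*: collating 273/273 (tight); press time 285/285 (tight).
The binding rows give the dual system: 6·y_collating + 3·y_press time = 27 and 3·y_collating + 6·y_press time = 45.
Solving: y_collating = 1, y_press time = 7.
Shadow price of press time = 7.

7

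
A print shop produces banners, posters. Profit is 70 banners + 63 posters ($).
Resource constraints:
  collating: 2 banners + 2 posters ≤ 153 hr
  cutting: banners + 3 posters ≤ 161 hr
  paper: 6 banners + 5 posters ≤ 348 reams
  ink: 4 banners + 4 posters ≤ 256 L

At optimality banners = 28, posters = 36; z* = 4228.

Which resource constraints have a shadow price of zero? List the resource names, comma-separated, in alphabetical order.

collating: 128/153 (slack 25)
cutting: 136/161 (slack 25)
paper: 348/348 (binding)
ink: 256/256 (binding)
By complementary slackness, a constraint with positive slack has shadow price 0 → collating, cutting.

collating, cutting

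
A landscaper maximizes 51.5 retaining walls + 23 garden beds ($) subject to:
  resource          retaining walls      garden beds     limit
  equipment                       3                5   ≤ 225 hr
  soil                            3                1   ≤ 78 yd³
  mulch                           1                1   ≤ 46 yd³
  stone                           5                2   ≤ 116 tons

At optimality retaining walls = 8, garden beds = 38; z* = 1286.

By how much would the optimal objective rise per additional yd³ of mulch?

4

Check each constraint at x*: equipment 214/225 (slack 11); soil 62/78 (slack 16); mulch 46/46 (tight); stone 116/116 (tight).
Slack constraints have shadow price 0 (complementary slackness).
Dual feasibility on the basic columns requires 1·y_mulch + 5·y_stone = 51.5, 1·y_mulch + 2·y_stone = 23.
→ y_mulch = 4 and y_stone = 9.5.
Shadow price of mulch = 4.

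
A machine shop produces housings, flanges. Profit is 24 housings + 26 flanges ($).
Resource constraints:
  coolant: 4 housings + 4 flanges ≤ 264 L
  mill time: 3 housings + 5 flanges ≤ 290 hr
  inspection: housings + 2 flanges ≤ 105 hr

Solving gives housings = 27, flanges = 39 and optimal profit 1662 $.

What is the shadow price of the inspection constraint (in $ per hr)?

Binding: coolant and inspection. Non-binding: mill time (14 unused).
By complementary slackness, y = 0 for the non-binding constraint.
The binding rows give the dual system: 4·y_coolant + 1·y_inspection = 24 and 4·y_coolant + 2·y_inspection = 26.
This yields shadow prices y_coolant = 5.5, y_inspection = 2.
Shadow price of inspection = 2.

2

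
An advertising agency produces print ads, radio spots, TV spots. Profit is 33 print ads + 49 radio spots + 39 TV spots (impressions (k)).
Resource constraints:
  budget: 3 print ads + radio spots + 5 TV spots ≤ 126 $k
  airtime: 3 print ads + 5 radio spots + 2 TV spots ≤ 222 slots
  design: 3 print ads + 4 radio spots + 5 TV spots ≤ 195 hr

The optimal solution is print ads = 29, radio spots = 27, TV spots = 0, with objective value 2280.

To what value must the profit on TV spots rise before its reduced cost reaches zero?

40

Binding: airtime and design. Non-binding: budget (12 unused).
Slack constraints have shadow price 0 (complementary slackness).
The binding rows give the dual system: 3·y_airtime + 3·y_design = 33 and 5·y_airtime + 4·y_design = 49.
Solving: y_airtime = 5, y_design = 6.
TV spots enters the basis when its profit ≥ yᵀa₃ = 5·2 + 6·5 = 40.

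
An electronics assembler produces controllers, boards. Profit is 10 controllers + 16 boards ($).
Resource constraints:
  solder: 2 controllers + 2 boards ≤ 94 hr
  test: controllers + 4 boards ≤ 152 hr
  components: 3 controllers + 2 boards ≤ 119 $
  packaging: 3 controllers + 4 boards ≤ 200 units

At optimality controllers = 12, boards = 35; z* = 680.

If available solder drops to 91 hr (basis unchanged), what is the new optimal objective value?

668

At the optimum: solder uses 94 of 94 (binding); test uses 152 of 152 (binding); components uses 106 of 119 (slack = 13); packaging uses 176 of 200 (slack = 24).
By complementary slackness, y = 0 for the non-binding constraints.
From A_Bᵀ y = c: 2·y_solder + 1·y_test = 10; 2·y_solder + 4·y_test = 16.
Solving: y_solder = 4, y_test = 2.
Δz = y_solder·Δb = 4 × (-3) = -12, so new z* = 680 − 12 = 668.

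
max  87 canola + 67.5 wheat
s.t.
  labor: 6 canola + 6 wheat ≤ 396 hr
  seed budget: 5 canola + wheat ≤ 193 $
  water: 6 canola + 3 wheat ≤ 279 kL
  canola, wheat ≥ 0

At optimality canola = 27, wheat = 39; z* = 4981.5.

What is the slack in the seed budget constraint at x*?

19

seed budget used = 5·27 + 1·39 = 174; slack = 193 − 174 = 19.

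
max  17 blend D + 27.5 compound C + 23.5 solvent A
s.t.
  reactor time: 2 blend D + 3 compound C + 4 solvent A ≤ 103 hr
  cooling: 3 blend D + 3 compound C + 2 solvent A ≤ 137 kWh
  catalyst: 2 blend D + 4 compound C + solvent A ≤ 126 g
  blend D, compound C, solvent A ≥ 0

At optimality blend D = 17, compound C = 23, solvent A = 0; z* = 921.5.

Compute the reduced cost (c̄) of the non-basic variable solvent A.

-4.5

At the optimum: reactor time uses 103 of 103 (binding); cooling uses 120 of 137 (slack = 17); catalyst uses 126 of 126 (binding).
By complementary slackness, y = 0 for the non-binding constraint.
From A_Bᵀ y = c: 2·y_reactor time + 2·y_catalyst = 17; 3·y_reactor time + 4·y_catalyst = 27.5.
Solving: y_reactor time = 6.5, y_catalyst = 2.
Reduced cost of solvent A: c₃ − yᵀa₃ = 23.5 − (6.5·4 + 2·1) = 23.5 − 28 = -4.5.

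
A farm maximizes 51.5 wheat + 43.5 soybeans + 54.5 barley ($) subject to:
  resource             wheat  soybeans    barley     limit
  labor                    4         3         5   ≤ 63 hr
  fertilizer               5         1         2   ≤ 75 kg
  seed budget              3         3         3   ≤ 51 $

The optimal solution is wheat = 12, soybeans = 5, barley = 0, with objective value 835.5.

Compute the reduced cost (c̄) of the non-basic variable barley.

Check each constraint at x*: labor 63/63 (tight); fertilizer 65/75 (slack 10); seed budget 51/51 (tight).
Slack constraints have shadow price 0 (complementary slackness).
Dual feasibility on the basic columns requires 4·y_labor + 3·y_seed budget = 51.5, 3·y_labor + 3·y_seed budget = 43.5.
→ y_labor = 8 and y_seed budget = 6.5.
Reduced cost of barley: c₃ − yᵀa₃ = 54.5 − (8·5 + 6.5·3) = 54.5 − 59.5 = -5.

-5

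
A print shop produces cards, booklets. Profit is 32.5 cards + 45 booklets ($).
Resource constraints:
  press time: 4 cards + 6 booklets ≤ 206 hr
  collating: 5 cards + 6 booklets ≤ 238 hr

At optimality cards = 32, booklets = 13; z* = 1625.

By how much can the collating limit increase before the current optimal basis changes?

Binding constraints: press time, collating. The basis is B = [[4,6],[5,6]] with det -6.
Per unit increase in collating, x* moves by d = (1, -0.6667).
The basis stays optimal until booklets reaches 0; allowable increase = 19.5 hr.

19.5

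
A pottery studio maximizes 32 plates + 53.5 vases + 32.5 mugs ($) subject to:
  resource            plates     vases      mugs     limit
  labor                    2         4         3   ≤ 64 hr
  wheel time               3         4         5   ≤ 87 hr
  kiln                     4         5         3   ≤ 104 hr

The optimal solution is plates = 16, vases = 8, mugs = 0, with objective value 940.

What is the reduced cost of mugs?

-5

Check each constraint at x*: labor 64/64 (tight); wheel time 80/87 (slack 7); kiln 104/104 (tight).
By complementary slackness, y = 0 for the non-binding constraint.
Dual feasibility on the basic columns requires 2·y_labor + 4·y_kiln = 32, 4·y_labor + 5·y_kiln = 53.5.
This yields shadow prices y_labor = 9, y_kiln = 3.5.
Reduced cost of mugs: c₃ − yᵀa₃ = 32.5 − (9·3 + 3.5·3) = 32.5 − 37.5 = -5.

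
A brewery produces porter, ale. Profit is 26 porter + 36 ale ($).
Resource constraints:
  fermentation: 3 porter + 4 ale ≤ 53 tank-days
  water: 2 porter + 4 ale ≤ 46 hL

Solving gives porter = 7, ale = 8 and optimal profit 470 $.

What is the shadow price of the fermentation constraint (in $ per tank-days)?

At the optimum: fermentation uses 53 of 53 (binding); water uses 46 of 46 (binding).
From A_Bᵀ y = c: 3·y_fermentation + 2·y_water = 26; 4·y_fermentation + 4·y_water = 36.
Solving: y_fermentation = 8, y_water = 1.
Shadow price of fermentation = 8.

8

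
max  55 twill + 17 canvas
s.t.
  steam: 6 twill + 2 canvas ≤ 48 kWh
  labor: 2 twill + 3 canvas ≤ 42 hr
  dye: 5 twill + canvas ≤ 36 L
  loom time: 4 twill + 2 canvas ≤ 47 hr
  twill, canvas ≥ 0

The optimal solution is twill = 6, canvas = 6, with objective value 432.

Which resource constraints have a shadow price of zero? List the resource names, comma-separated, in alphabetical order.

steam: 48/48 (binding)
labor: 30/42 (slack 12)
dye: 36/36 (binding)
loom time: 36/47 (slack 11)
By complementary slackness, a constraint with positive slack has shadow price 0 → labor, loom time.

labor, loom time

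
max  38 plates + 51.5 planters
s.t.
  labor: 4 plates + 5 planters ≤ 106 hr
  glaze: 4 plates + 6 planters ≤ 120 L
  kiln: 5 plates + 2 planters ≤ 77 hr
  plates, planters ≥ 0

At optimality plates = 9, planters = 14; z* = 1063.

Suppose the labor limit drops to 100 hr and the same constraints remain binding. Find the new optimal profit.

1030

Binding: labor and glaze. Non-binding: kiln (4 unused).
By complementary slackness, y = 0 for the non-binding constraint.
The binding rows give the dual system: 4·y_labor + 4·y_glaze = 38 and 5·y_labor + 6·y_glaze = 51.5.
This yields shadow prices y_labor = 5.5, y_glaze = 4.
Δz = y_labor·Δb = 5.5 × (-6) = -33, so new z* = 1063 − 33 = 1030.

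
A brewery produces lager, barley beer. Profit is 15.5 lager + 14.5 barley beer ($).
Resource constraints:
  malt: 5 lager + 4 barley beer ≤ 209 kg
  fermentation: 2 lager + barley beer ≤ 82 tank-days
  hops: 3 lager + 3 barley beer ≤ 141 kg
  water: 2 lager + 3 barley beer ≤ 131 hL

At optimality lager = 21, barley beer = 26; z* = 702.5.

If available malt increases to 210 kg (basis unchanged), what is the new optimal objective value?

703.5

At the optimum: malt uses 209 of 209 (binding); fermentation uses 68 of 82 (slack = 14); hops uses 141 of 141 (binding); water uses 120 of 131 (slack = 11).
Slack constraints have shadow price 0 (complementary slackness).
From A_Bᵀ y = c: 5·y_malt + 3·y_hops = 15.5; 4·y_malt + 3·y_hops = 14.5.
→ y_malt = 1 and y_hops = 3.5.
Δz = y_malt·Δb = 1 × (1) = 1, so new z* = 702.5 + 1 = 703.5.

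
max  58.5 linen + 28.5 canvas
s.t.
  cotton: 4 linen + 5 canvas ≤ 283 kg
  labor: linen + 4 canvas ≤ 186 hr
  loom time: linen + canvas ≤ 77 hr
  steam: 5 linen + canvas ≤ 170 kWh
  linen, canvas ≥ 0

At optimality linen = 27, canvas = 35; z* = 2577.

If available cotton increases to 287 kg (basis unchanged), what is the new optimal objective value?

Check each constraint at x*: cotton 283/283 (tight); labor 167/186 (slack 19); loom time 62/77 (slack 15); steam 170/170 (tight).
Since labor, loom time are not tight, their duals are 0.
From A_Bᵀ y = c: 4·y_cotton + 5·y_steam = 58.5; 5·y_cotton + 1·y_steam = 28.5.
Solving: y_cotton = 4, y_steam = 8.5.
Δz = y_cotton·Δb = 4 × (4) = 16, so new z* = 2577 + 16 = 2593.

2593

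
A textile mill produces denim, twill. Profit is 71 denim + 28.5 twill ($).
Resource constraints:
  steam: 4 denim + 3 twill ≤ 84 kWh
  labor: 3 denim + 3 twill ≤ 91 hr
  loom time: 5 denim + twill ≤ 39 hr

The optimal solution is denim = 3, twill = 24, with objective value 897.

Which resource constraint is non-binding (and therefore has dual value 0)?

labor

steam: 84/84 (binding)
labor: 81/91 (slack 10)
loom time: 39/39 (binding)
By complementary slackness, a constraint with positive slack has shadow price 0 → labor.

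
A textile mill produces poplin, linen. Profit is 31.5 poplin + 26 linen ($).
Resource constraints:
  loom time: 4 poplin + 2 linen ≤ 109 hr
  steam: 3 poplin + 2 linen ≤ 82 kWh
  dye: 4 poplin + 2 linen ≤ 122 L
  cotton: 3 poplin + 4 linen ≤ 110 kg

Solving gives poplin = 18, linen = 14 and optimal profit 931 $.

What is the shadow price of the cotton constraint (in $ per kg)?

Binding: steam and cotton. Non-binding: loom time (9 unused), dye (22 unused).
By complementary slackness, y = 0 for the non-binding constraints.
The binding rows give the dual system: 3·y_steam + 3·y_cotton = 31.5 and 2·y_steam + 4·y_cotton = 26.
Solving: y_steam = 8, y_cotton = 2.5.
Shadow price of cotton = 2.5.

2.5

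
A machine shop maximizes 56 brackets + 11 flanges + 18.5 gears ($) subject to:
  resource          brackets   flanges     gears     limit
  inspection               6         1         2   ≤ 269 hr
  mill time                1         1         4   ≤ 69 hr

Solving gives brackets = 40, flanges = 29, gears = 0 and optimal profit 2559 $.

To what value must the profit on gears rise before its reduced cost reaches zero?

26

Both inspection and mill time are binding at x*.
The binding rows give the dual system: 6·y_inspection + 1·y_mill time = 56 and 1·y_inspection + 1·y_mill time = 11.
→ y_inspection = 9 and y_mill time = 2.
gears enters the basis when its profit ≥ yᵀa₃ = 9·2 + 2·4 = 26.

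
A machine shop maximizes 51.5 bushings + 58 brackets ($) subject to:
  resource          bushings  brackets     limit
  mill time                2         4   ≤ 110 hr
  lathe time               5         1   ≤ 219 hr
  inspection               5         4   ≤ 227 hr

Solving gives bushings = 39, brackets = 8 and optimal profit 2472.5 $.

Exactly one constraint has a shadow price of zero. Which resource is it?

lathe time

mill time: 110/110 (binding)
lathe time: 203/219 (slack 16)
inspection: 227/227 (binding)
By complementary slackness, a constraint with positive slack has shadow price 0 → lathe time.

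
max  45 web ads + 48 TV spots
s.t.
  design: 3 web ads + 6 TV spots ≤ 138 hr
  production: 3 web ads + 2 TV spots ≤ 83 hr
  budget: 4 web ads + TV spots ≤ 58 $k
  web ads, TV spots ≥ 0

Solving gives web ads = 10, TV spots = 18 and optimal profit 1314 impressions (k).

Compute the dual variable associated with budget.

At the optimum: design uses 138 of 138 (binding); production uses 66 of 83 (slack = 17); budget uses 58 of 58 (binding).
By complementary slackness, y = 0 for the non-binding constraint.
From A_Bᵀ y = c: 3·y_design + 4·y_budget = 45; 6·y_design + 1·y_budget = 48.
→ y_design = 7 and y_budget = 6.
Shadow price of budget = 6.

6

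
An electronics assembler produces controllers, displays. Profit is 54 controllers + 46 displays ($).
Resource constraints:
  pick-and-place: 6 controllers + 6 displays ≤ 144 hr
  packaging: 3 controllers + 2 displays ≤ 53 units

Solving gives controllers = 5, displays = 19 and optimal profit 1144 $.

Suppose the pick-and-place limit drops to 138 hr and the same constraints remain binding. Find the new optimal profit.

1114

Check each constraint at x*: pick-and-place 144/144 (tight); packaging 53/53 (tight).
Dual feasibility on the basic columns requires 6·y_pick-and-place + 3·y_packaging = 54, 6·y_pick-and-place + 2·y_packaging = 46.
This yields shadow prices y_pick-and-place = 5, y_packaging = 8.
Δz = y_pick-and-place·Δb = 5 × (-6) = -30, so new z* = 1144 − 30 = 1114.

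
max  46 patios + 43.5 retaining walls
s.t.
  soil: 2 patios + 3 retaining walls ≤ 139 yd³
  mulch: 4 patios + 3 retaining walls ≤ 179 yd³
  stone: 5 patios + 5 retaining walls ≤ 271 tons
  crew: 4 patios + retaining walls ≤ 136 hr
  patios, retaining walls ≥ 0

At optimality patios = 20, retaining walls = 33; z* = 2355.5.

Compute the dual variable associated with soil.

6

Binding: soil and mulch. Non-binding: stone (6 unused), crew (23 unused).
By complementary slackness, y = 0 for the non-binding constraints.
From A_Bᵀ y = c: 2·y_soil + 4·y_mulch = 46; 3·y_soil + 3·y_mulch = 43.5.
Solving: y_soil = 6, y_mulch = 8.5.
Shadow price of soil = 6.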